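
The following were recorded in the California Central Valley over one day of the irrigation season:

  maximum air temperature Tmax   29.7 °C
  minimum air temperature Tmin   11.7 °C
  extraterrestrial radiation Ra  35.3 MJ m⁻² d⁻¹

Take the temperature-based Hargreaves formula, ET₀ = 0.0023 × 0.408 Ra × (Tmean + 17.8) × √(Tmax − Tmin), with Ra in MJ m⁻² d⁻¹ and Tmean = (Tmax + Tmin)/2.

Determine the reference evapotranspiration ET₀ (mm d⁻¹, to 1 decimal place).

Tmean = (29.7 + 11.7)/2 = 20.70 °C
0.408 Ra = 0.408 × 35.3 = 14.4024 mm/d equivalent
ET₀ = 0.0023 × 14.4024 × (20.70 + 17.8) × √18.0 = 0.0023 × 14.4024 × 38.50 × 4.2426 = 5.4107 mm/d

5.4 mm d⁻¹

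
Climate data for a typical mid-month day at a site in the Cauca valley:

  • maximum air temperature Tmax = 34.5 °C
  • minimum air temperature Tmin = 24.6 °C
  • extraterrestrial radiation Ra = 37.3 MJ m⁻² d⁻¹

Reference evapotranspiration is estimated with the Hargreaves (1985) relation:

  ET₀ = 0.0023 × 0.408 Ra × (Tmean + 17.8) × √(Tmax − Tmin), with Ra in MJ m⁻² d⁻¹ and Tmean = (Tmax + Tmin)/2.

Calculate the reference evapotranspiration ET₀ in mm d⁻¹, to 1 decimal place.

Tmean = (34.5 + 24.6)/2 = 29.55 °C
0.408 Ra = 0.408 × 37.3 = 15.2184 mm/d equivalent
ET₀ = 0.0023 × 15.2184 × (29.55 + 17.8) × √9.9 = 0.0023 × 15.2184 × 47.35 × 3.1464 = 5.2147 mm/d

5.2 mm d⁻¹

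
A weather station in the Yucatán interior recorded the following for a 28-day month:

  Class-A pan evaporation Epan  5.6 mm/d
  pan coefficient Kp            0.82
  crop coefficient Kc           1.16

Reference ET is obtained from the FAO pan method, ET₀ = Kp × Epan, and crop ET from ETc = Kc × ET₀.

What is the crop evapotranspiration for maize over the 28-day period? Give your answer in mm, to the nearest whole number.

ET₀ = 0.82 × 5.6 = 4.5920 mm/d
ETc = Kc × ET₀ = 1.16 × 4.5920 = 5.3267 mm/d
Over 28 days: 5.3267 × 28 = 149.148 mm

149 mm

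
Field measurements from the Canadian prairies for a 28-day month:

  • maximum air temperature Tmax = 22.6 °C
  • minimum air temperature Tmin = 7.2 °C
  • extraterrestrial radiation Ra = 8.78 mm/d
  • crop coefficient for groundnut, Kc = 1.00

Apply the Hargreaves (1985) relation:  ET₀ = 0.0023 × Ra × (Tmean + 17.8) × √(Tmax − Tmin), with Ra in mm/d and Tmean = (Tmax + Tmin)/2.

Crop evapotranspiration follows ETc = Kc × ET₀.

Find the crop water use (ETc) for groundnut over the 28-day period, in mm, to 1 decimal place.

72.6 mm

Tmean = (22.6 + 7.2)/2 = 14.90 °C
ET₀ = 0.0023 × 8.78 × (14.90 + 17.8) × √15.4 = 0.0023 × 8.78 × 32.70 × 3.9243 = 2.5914 mm/d
ETc = Kc × ET₀ = 1.00 × 2.5914 = 2.5914 mm/d
Over 28 days: 2.5914 × 28 = 72.559 mm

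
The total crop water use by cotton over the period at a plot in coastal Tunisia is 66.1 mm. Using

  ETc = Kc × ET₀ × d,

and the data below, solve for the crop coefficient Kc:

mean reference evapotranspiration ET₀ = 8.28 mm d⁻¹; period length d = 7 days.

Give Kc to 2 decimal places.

ETc = Kc × ET₀ × d  ⇒  Kc = ETc / (ET₀ × d)
Kc = 66.1 / (8.28 × 7) = 66.1 / 57.96 = 1.1404

1.14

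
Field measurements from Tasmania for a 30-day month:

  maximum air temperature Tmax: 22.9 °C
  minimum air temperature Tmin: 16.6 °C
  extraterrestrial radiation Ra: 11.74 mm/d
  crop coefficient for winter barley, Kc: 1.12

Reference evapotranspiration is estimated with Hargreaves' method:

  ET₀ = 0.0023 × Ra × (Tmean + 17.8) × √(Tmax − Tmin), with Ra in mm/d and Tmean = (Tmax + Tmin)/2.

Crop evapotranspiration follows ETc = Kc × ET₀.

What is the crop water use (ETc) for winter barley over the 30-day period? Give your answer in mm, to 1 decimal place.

Tmean = (22.9 + 16.6)/2 = 19.75 °C
ET₀ = 0.0023 × 11.74 × (19.75 + 17.8) × √6.3 = 0.0023 × 11.74 × 37.55 × 2.5100 = 2.5450 mm/d
ETc = Kc × ET₀ = 1.12 × 2.5450 = 2.8504 mm/d
Over 30 days: 2.8504 × 30 = 85.512 mm

85.5 mm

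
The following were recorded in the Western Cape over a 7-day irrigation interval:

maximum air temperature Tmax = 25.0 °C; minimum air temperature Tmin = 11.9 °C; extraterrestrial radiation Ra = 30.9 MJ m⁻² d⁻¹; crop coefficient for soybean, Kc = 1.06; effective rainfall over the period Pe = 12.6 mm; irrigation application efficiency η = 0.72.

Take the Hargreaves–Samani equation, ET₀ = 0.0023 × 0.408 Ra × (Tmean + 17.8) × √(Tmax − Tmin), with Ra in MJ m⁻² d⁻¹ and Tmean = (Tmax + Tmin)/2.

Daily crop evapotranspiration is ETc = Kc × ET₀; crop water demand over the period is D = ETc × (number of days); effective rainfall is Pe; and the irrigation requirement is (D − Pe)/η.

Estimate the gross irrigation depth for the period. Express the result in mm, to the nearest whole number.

22 mm

Tmean = (25.0 + 11.9)/2 = 18.45 °C
0.408 Ra = 0.408 × 30.9 = 12.6072 mm/d equivalent
ET₀ = 0.0023 × 12.6072 × (18.45 + 17.8) × √13.1 = 0.0023 × 12.6072 × 36.25 × 3.6194 = 3.8044 mm/d
ETc = Kc × ET₀ = 1.06 × 3.8044 = 4.0327 mm/d
Crop demand D = ETc × 7 d = 4.0327 × 7 = 28.229 mm
D − Pe = 28.229 − 12.6 = 15.629 mm
Gross irrigation = 15.629 / 0.72 = 21.707 mm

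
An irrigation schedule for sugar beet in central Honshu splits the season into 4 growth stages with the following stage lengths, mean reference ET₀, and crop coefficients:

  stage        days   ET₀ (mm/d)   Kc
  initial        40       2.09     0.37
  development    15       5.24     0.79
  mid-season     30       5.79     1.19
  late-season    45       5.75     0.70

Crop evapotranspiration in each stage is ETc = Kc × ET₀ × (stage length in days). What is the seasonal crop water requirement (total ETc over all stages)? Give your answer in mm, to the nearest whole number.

initial: 0.37 × 2.09 × 40 = 30.93 mm
development: 0.79 × 5.24 × 15 = 62.09 mm
mid-season: 1.19 × 5.79 × 30 = 206.70 mm
late-season: 0.70 × 5.75 × 45 = 181.13 mm
Seasonal total = 480.85 mm

481 mm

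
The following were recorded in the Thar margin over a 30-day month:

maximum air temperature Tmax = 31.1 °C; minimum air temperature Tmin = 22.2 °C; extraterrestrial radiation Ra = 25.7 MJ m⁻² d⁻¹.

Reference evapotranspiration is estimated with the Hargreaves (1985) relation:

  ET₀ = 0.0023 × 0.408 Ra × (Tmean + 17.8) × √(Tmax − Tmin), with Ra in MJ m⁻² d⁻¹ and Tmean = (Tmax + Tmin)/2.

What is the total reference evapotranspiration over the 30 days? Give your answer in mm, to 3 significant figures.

Tmean = (31.1 + 22.2)/2 = 26.65 °C
0.408 Ra = 0.408 × 25.7 = 10.4856 mm/d equivalent
ET₀ = 0.0023 × 10.4856 × (26.65 + 17.8) × √8.9 = 0.0023 × 10.4856 × 44.45 × 2.9833 = 3.1981 mm/d
Over 30 days: 3.1981 × 30 = 95.943 mm

95.9 mm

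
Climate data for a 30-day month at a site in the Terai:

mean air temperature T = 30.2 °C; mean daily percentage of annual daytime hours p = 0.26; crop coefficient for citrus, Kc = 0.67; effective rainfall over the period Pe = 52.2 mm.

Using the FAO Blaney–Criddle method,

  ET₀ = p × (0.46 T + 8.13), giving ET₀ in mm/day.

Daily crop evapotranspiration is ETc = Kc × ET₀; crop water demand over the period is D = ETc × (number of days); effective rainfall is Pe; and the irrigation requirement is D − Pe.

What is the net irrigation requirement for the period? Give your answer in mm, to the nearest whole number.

ET₀ = 0.26 × (0.46 × 30.2 + 8.13) = 0.26 × 22.022 = 5.7257 mm/d
ETc = Kc × ET₀ = 0.67 × 5.7257 = 3.8362 mm/d
Crop demand D = ETc × 30 d = 3.8362 × 30 = 115.086 mm
D − Pe = 115.086 − 52.2 = 62.886 mm

63 mm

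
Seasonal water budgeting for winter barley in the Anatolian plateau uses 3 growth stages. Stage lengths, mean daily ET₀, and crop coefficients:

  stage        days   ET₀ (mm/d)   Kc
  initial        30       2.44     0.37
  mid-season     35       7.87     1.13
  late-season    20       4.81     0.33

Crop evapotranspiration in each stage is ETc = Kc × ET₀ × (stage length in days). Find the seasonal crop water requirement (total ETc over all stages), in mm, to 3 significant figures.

370 mm

initial: 0.37 × 2.44 × 30 = 27.08 mm
mid-season: 1.13 × 7.87 × 35 = 311.26 mm
late-season: 0.33 × 4.81 × 20 = 31.75 mm
Seasonal total = 370.09 mm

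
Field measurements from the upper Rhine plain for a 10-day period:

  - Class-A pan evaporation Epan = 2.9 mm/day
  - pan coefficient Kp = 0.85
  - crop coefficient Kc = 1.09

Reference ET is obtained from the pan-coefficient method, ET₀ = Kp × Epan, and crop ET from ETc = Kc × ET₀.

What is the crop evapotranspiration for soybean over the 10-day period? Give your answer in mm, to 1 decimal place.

ET₀ = 0.85 × 2.9 = 2.4650 mm/d
ETc = Kc × ET₀ = 1.09 × 2.4650 = 2.6869 mm/d
Over 10 days: 2.6869 × 10 = 26.869 mm

26.9 mm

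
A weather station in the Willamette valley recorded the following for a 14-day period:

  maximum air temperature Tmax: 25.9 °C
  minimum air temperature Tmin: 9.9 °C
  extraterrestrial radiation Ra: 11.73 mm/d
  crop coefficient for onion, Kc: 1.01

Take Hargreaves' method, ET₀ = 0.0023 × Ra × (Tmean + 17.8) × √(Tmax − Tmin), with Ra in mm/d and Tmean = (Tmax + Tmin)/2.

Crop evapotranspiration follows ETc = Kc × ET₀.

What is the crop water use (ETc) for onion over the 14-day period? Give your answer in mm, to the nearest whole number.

Tmean = (25.9 + 9.9)/2 = 17.90 °C
ET₀ = 0.0023 × 11.73 × (17.90 + 17.8) × √16.0 = 0.0023 × 11.73 × 35.70 × 4.0000 = 3.8526 mm/d
ETc = Kc × ET₀ = 1.01 × 3.8526 = 3.8911 mm/d
Over 14 days: 3.8911 × 14 = 54.475 mm

54 mm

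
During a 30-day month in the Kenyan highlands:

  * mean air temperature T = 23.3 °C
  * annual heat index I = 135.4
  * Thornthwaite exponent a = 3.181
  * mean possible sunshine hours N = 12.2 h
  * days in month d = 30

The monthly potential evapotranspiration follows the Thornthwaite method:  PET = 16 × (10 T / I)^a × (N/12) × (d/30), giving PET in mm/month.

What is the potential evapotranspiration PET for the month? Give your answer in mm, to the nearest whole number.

10T/I = 10 × 23.3 / 135.4 = 1.7208
(10T/I)^a = 1.7208^3.181 = 5.6216
Uncorrected PET = 16 × 5.6216 = 89.946 mm
Correction = (N/12)(d/30) = (12.2/12)(30/30) = 1.0167
PET = 89.946 × 1.0167 = 91.448 mm/month

91 mm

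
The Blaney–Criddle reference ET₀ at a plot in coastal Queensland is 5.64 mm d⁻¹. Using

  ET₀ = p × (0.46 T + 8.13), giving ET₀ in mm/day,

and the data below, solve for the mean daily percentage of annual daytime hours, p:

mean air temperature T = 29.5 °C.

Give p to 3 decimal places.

p = ET₀ / (0.46 T + 8.13) = 5.64 / (0.46 × 29.5 + 8.13) = 5.64 / 21.700 = 0.2599

0.260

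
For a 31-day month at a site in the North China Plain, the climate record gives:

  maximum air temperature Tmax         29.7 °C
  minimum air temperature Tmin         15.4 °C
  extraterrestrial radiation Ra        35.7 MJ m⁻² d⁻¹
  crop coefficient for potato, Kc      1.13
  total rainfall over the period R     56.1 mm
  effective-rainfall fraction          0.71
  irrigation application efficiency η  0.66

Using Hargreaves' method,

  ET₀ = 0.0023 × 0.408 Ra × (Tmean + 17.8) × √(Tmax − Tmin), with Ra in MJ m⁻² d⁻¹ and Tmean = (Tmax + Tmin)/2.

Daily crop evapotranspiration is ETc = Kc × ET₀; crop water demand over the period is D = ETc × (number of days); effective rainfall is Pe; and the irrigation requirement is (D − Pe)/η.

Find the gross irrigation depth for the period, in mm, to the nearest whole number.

211 mm

Tmean = (29.7 + 15.4)/2 = 22.55 °C
0.408 Ra = 0.408 × 35.7 = 14.5656 mm/d equivalent
ET₀ = 0.0023 × 14.5656 × (22.55 + 17.8) × √14.3 = 0.0023 × 14.5656 × 40.35 × 3.7815 = 5.1117 mm/d
ETc = Kc × ET₀ = 1.13 × 5.1117 = 5.7762 mm/d
Crop demand D = ETc × 31 d = 5.7762 × 31 = 179.062 mm
Pe = 0.71 × 56.1 = 39.831 mm
D − Pe = 179.062 − 39.831 = 139.231 mm
Gross irrigation = 139.231 / 0.66 = 210.956 mm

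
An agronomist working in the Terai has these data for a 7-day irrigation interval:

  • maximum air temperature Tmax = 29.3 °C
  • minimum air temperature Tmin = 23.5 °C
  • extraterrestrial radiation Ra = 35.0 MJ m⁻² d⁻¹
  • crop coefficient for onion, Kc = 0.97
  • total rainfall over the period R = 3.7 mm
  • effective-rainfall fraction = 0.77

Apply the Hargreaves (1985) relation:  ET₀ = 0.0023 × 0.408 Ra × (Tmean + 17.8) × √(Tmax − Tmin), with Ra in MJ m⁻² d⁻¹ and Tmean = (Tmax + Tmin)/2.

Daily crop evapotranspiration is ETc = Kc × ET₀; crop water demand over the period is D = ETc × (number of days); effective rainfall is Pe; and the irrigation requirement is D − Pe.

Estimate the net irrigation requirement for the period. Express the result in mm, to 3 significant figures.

20.9 mm

Tmean = (29.3 + 23.5)/2 = 26.40 °C
0.408 Ra = 0.408 × 35.0 = 14.2800 mm/d equivalent
ET₀ = 0.0023 × 14.2800 × (26.40 + 17.8) × √5.8 = 0.0023 × 14.2800 × 44.20 × 2.4083 = 3.4961 mm/d
ETc = Kc × ET₀ = 0.97 × 3.4961 = 3.3912 mm/d
Crop demand D = ETc × 7 d = 3.3912 × 7 = 23.738 mm
Pe = 0.77 × 3.7 = 2.849 mm
D − Pe = 23.738 − 2.849 = 20.889 mm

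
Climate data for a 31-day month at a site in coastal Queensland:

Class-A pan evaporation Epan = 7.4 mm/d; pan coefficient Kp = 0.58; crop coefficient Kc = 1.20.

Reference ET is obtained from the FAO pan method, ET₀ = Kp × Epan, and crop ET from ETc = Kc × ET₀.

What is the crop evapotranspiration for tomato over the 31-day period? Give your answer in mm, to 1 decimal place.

ET₀ = 0.58 × 7.4 = 4.2920 mm/d
ETc = Kc × ET₀ = 1.20 × 4.2920 = 5.1504 mm/d
Over 31 days: 5.1504 × 31 = 159.662 mm

159.7 mm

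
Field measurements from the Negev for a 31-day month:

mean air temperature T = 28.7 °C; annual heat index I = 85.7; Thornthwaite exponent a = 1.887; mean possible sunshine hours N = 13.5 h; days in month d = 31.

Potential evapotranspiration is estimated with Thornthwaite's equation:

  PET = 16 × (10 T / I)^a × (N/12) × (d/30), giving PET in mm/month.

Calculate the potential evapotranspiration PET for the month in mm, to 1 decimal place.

10T/I = 10 × 28.7 / 85.7 = 3.3489
(10T/I)^a = 3.3489^1.887 = 9.7834
Uncorrected PET = 16 × 9.7834 = 156.534 mm
Correction = (N/12)(d/30) = (13.5/12)(31/30) = 1.1625
PET = 156.534 × 1.1625 = 181.971 mm/month

182.0 mm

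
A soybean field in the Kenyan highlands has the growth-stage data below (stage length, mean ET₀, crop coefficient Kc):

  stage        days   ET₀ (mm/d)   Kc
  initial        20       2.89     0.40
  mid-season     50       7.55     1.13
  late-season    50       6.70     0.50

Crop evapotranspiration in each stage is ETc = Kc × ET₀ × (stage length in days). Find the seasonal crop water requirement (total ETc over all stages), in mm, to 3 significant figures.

initial: 0.40 × 2.89 × 20 = 23.12 mm
mid-season: 1.13 × 7.55 × 50 = 426.58 mm
late-season: 0.50 × 6.70 × 50 = 167.50 mm
Seasonal total = 617.20 mm

617 mm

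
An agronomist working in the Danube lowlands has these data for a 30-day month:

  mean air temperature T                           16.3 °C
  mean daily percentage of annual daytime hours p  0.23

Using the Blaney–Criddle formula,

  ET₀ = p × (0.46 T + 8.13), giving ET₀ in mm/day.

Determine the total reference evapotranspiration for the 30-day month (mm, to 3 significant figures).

108 mm

ET₀ = 0.23 × (0.46 × 16.3 + 8.13) = 0.23 × 15.628 = 3.5944 mm/d
Monthly total = 3.5944 × 30 = 107.832 mm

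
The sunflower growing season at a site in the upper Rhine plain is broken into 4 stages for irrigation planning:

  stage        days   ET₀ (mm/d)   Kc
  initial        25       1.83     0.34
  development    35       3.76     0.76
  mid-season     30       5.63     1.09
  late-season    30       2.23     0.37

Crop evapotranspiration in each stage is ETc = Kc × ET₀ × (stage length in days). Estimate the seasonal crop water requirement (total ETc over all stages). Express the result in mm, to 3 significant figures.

initial: 0.34 × 1.83 × 25 = 15.56 mm
development: 0.76 × 3.76 × 35 = 100.02 mm
mid-season: 1.09 × 5.63 × 30 = 184.10 mm
late-season: 0.37 × 2.23 × 30 = 24.75 mm
Seasonal total = 324.43 mm

324 mm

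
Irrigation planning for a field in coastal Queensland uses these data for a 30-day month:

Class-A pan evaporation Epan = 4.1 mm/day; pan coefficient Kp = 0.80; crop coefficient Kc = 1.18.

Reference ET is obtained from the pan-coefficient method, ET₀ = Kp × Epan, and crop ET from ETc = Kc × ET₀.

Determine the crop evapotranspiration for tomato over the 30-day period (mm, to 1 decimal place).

ET₀ = 0.80 × 4.1 = 3.2800 mm/d
ETc = Kc × ET₀ = 1.18 × 3.2800 = 3.8704 mm/d
Over 30 days: 3.8704 × 30 = 116.112 mm

116.1 mm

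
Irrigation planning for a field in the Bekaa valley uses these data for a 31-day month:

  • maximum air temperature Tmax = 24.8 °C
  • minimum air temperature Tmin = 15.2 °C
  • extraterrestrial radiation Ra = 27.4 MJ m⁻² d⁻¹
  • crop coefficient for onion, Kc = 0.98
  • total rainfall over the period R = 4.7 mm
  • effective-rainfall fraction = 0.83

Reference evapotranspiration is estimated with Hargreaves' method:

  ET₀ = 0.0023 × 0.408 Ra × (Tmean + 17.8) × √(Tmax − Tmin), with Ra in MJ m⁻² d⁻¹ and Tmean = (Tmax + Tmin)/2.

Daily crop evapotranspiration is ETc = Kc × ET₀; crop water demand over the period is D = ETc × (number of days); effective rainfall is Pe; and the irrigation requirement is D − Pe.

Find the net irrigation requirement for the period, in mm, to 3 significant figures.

87.6 mm

Tmean = (24.8 + 15.2)/2 = 20.00 °C
0.408 Ra = 0.408 × 27.4 = 11.1792 mm/d equivalent
ET₀ = 0.0023 × 11.1792 × (20.00 + 17.8) × √9.6 = 0.0023 × 11.1792 × 37.80 × 3.0984 = 3.0114 mm/d
ETc = Kc × ET₀ = 0.98 × 3.0114 = 2.9512 mm/d
Crop demand D = ETc × 31 d = 2.9512 × 31 = 91.487 mm
Pe = 0.83 × 4.7 = 3.901 mm
D − Pe = 91.487 − 3.901 = 87.586 mm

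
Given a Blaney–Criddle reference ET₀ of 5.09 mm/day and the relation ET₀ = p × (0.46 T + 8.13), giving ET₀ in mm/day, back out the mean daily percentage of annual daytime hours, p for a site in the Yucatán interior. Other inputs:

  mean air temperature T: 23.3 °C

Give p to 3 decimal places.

0.270

p = ET₀ / (0.46 T + 8.13) = 5.09 / (0.46 × 23.3 + 8.13) = 5.09 / 18.848 = 0.2701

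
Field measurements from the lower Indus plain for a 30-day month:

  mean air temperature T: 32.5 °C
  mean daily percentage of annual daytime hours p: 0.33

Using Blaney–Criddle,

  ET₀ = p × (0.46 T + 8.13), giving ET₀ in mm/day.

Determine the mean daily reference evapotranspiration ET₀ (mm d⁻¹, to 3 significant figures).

ET₀ = 0.33 × (0.46 × 32.5 + 8.13) = 0.33 × 23.080 = 7.6164 mm/d

7.62 mm d⁻¹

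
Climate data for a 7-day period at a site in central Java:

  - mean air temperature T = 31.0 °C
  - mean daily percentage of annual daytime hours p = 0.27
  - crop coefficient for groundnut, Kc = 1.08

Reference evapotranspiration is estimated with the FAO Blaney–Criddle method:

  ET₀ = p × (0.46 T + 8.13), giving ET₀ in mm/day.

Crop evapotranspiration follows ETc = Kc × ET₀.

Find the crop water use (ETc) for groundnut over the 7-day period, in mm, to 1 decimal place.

45.7 mm

ET₀ = 0.27 × (0.46 × 31.0 + 8.13) = 0.27 × 22.390 = 6.0453 mm/d
ETc = Kc × ET₀ = 1.08 × 6.0453 = 6.5289 mm/d
Over 7 days: 6.5289 × 7 = 45.702 mm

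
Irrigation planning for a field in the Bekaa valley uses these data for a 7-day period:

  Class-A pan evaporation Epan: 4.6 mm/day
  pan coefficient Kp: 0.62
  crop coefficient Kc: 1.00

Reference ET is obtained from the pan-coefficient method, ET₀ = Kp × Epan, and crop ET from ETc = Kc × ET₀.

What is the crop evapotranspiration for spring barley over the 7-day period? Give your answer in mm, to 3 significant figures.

ET₀ = 0.62 × 4.6 = 2.8520 mm/d
ETc = Kc × ET₀ = 1.00 × 2.8520 = 2.8520 mm/d
Over 7 days: 2.8520 × 7 = 19.964 mm

20.0 mm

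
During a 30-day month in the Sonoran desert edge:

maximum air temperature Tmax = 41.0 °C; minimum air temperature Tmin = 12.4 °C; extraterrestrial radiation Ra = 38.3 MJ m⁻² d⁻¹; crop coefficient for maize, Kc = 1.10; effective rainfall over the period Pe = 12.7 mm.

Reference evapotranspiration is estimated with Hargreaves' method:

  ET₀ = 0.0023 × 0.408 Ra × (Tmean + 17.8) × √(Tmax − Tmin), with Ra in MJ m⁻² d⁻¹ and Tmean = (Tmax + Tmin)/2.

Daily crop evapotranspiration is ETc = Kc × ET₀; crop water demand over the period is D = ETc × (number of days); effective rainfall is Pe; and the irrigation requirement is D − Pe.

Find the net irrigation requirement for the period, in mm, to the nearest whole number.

Tmean = (41.0 + 12.4)/2 = 26.70 °C
0.408 Ra = 0.408 × 38.3 = 15.6264 mm/d equivalent
ET₀ = 0.0023 × 15.6264 × (26.70 + 17.8) × √28.6 = 0.0023 × 15.6264 × 44.50 × 5.3479 = 8.5532 mm/d
ETc = Kc × ET₀ = 1.10 × 8.5532 = 9.4085 mm/d
Crop demand D = ETc × 30 d = 9.4085 × 30 = 282.255 mm
D − Pe = 282.255 − 12.7 = 269.555 mm

270 mm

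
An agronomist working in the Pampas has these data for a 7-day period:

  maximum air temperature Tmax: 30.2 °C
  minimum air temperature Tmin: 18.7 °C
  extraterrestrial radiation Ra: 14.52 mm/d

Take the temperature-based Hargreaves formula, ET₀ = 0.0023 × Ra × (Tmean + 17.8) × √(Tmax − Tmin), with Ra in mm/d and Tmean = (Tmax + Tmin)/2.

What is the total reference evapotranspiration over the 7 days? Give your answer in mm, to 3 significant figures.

Tmean = (30.2 + 18.7)/2 = 24.45 °C
ET₀ = 0.0023 × 14.52 × (24.45 + 17.8) × √11.5 = 0.0023 × 14.52 × 42.25 × 3.3912 = 4.7849 mm/d
Over 7 days: 4.7849 × 7 = 33.494 mm

33.5 mm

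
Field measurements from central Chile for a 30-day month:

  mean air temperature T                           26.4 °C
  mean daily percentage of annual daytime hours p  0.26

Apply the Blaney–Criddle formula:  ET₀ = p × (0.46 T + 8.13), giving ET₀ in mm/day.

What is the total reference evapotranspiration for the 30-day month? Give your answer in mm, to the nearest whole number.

158 mm

ET₀ = 0.26 × (0.46 × 26.4 + 8.13) = 0.26 × 20.274 = 5.2712 mm/d
Monthly total = 5.2712 × 30 = 158.136 mm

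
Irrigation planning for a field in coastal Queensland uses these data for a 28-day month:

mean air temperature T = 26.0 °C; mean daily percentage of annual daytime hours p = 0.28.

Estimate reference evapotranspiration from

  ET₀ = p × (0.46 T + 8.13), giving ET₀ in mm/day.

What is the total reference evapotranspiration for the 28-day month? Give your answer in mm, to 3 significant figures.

ET₀ = 0.28 × (0.46 × 26.0 + 8.13) = 0.28 × 20.090 = 5.6252 mm/d
Monthly total = 5.6252 × 28 = 157.506 mm

158 mm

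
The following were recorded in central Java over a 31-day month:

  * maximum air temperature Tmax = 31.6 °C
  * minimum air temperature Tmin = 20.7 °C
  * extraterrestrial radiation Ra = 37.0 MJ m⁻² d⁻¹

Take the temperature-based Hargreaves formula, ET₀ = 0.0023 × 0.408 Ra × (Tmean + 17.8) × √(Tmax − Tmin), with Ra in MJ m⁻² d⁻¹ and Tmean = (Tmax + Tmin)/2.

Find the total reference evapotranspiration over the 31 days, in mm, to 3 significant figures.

156 mm

Tmean = (31.6 + 20.7)/2 = 26.15 °C
0.408 Ra = 0.408 × 37.0 = 15.0960 mm/d equivalent
ET₀ = 0.0023 × 15.0960 × (26.15 + 17.8) × √10.9 = 0.0023 × 15.0960 × 43.95 × 3.3015 = 5.0380 mm/d
Over 31 days: 5.0380 × 31 = 156.178 mm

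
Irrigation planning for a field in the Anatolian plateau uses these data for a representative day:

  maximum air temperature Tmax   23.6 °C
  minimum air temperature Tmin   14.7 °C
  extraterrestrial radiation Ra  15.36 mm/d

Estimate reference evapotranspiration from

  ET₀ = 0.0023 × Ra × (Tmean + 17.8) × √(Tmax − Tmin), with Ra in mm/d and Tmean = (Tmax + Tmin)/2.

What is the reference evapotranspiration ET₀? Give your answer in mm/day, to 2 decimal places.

Tmean = (23.6 + 14.7)/2 = 19.15 °C
ET₀ = 0.0023 × 15.36 × (19.15 + 17.8) × √8.9 = 0.0023 × 15.36 × 36.95 × 2.9833 = 3.8943 mm/d

3.89 mm/day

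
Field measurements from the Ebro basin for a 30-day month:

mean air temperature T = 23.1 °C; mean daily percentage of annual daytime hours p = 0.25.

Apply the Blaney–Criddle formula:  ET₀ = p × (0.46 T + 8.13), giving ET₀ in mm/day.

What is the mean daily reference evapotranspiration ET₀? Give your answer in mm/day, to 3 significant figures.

ET₀ = 0.25 × (0.46 × 23.1 + 8.13) = 0.25 × 18.756 = 4.6890 mm/d

4.69 mm/day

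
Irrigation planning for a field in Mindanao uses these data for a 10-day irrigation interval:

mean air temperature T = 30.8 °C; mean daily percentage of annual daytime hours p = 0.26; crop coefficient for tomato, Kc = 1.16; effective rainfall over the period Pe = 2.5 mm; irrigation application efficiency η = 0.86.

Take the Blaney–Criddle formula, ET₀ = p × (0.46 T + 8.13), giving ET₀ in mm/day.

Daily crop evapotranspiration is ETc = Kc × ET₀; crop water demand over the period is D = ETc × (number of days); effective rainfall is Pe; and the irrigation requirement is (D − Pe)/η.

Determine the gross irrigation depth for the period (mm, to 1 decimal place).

ET₀ = 0.26 × (0.46 × 30.8 + 8.13) = 0.26 × 22.298 = 5.7975 mm/d
ETc = Kc × ET₀ = 1.16 × 5.7975 = 6.7251 mm/d
Crop demand D = ETc × 10 d = 6.7251 × 10 = 67.251 mm
D − Pe = 67.251 − 2.5 = 64.751 mm
Gross irrigation = 64.751 / 0.86 = 75.292 mm

75.3 mm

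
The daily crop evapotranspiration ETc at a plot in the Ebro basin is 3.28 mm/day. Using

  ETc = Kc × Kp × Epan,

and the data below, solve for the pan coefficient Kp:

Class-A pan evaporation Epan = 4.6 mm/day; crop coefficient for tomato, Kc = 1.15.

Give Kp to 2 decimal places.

ETc = Kc × Kp × Epan  ⇒  Kp = ETc / (Kc × Epan)
Kp = 3.28 / (1.15 × 4.6) = 3.28 / 5.290 = 0.6200

0.62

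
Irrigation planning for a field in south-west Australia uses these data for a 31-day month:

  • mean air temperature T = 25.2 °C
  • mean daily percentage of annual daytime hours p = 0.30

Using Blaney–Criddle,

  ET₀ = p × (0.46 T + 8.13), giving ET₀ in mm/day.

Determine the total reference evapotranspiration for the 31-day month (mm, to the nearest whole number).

ET₀ = 0.30 × (0.46 × 25.2 + 8.13) = 0.30 × 19.722 = 5.9166 mm/d
Monthly total = 5.9166 × 31 = 183.415 mm

183 mm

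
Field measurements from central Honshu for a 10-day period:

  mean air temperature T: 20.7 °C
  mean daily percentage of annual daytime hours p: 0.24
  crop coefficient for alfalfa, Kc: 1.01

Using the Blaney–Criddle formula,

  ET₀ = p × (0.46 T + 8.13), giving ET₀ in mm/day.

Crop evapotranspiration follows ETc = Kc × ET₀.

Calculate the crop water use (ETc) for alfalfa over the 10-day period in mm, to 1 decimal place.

ET₀ = 0.24 × (0.46 × 20.7 + 8.13) = 0.24 × 17.652 = 4.2365 mm/d
ETc = Kc × ET₀ = 1.01 × 4.2365 = 4.2789 mm/d
Over 10 days: 4.2789 × 10 = 42.789 mm

42.8 mm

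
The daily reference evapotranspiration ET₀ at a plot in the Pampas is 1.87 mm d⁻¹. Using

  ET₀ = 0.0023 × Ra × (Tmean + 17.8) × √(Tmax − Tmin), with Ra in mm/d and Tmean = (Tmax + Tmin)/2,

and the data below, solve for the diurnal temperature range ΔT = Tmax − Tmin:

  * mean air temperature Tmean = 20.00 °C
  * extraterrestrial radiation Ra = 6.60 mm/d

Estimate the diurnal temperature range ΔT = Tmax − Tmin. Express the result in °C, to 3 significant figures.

√ΔT = ET₀ / [0.0023 × Ra × (Tmean+17.8)] = 1.87 / (0.0023 × 6.60 × 37.80) = 3.2590
ΔT = 3.2590² = 10.621 °C

10.6 °C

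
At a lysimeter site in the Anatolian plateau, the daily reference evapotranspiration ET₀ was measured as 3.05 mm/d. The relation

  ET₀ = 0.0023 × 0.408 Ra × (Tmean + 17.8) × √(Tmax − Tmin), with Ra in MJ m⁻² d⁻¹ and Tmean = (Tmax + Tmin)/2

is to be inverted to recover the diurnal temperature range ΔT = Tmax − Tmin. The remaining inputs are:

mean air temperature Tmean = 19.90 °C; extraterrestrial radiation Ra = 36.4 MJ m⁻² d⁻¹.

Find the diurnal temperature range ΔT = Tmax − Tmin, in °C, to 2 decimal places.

5.61 °C

√ΔT = ET₀ / [0.0023 × 0.408 × Ra × (Tmean+17.8)] = 3.05 / (0.0023 × 14.8512 × 37.70) = 2.3685
ΔT = 2.3685² = 5.610 °C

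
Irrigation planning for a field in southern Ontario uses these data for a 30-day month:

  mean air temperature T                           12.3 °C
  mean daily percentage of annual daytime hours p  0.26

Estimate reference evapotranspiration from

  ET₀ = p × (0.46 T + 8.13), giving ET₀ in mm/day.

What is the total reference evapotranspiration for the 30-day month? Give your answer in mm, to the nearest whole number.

ET₀ = 0.26 × (0.46 × 12.3 + 8.13) = 0.26 × 13.788 = 3.5849 mm/d
Monthly total = 3.5849 × 30 = 107.547 mm

108 mm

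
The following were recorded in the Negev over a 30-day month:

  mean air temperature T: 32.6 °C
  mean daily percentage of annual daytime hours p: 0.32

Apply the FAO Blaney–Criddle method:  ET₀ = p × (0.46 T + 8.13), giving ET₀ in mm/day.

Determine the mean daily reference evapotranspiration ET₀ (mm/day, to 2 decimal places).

7.40 mm/day

ET₀ = 0.32 × (0.46 × 32.6 + 8.13) = 0.32 × 23.126 = 7.4003 mm/d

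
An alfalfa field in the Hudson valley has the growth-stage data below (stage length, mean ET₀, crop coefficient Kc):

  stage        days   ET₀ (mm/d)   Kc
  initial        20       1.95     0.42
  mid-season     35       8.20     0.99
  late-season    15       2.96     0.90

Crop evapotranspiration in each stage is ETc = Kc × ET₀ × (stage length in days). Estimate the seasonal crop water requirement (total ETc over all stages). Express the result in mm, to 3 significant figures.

initial: 0.42 × 1.95 × 20 = 16.38 mm
mid-season: 0.99 × 8.20 × 35 = 284.13 mm
late-season: 0.90 × 2.96 × 15 = 39.96 mm
Seasonal total = 340.47 mm

340 mm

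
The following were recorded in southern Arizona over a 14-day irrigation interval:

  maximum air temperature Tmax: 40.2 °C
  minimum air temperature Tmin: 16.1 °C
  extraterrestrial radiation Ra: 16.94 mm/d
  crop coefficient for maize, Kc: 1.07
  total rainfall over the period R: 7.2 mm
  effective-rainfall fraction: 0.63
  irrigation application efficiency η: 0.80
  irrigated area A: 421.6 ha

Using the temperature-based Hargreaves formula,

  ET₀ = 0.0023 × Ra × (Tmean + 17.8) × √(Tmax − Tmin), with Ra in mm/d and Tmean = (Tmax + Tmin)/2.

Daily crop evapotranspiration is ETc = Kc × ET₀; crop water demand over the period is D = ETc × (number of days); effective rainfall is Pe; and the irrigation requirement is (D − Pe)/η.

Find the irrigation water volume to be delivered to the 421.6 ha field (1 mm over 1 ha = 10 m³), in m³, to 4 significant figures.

Tmean = (40.2 + 16.1)/2 = 28.15 °C
ET₀ = 0.0023 × 16.94 × (28.15 + 17.8) × √24.1 = 0.0023 × 16.94 × 45.95 × 4.9092 = 8.7890 mm/d
ETc = Kc × ET₀ = 1.07 × 8.7890 = 9.4042 mm/d
Crop demand D = ETc × 14 d = 9.4042 × 14 = 131.659 mm
Pe = 0.63 × 7.2 = 4.536 mm
D − Pe = 131.659 − 4.536 = 127.123 mm
Gross irrigation = 127.123 / 0.80 = 158.904 mm
Volume = 158.904 mm × 421.6 ha × 10 = 669939.3 m³

669900 m³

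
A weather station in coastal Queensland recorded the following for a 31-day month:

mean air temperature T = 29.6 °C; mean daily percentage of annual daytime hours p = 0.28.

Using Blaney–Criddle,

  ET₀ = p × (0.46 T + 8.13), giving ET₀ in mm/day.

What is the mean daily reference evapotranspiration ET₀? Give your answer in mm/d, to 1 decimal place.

ET₀ = 0.28 × (0.46 × 29.6 + 8.13) = 0.28 × 21.746 = 6.0889 mm/d

6.1 mm/d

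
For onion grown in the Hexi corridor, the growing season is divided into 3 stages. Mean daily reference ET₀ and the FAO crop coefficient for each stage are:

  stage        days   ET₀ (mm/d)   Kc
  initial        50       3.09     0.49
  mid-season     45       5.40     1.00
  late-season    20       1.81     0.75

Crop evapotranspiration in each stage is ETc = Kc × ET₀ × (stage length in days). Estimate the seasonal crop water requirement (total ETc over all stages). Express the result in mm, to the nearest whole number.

initial: 0.49 × 3.09 × 50 = 75.71 mm
mid-season: 1.00 × 5.40 × 45 = 243.00 mm
late-season: 0.75 × 1.81 × 20 = 27.15 mm
Seasonal total = 345.86 mm

346 mm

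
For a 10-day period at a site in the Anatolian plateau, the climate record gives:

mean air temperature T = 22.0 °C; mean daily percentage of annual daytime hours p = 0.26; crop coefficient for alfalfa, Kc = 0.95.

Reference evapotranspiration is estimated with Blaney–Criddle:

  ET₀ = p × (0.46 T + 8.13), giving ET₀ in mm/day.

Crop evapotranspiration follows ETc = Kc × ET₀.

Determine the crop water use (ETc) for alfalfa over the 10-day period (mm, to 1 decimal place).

ET₀ = 0.26 × (0.46 × 22.0 + 8.13) = 0.26 × 18.250 = 4.7450 mm/d
ETc = Kc × ET₀ = 0.95 × 4.7450 = 4.5078 mm/d
Over 10 days: 4.5078 × 10 = 45.078 mm

45.1 mm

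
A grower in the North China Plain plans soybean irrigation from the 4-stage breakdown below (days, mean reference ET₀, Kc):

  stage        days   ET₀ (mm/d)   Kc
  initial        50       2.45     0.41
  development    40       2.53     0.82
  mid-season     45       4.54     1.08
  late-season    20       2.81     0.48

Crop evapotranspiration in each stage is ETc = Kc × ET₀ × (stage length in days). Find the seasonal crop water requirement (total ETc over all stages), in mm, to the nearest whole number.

initial: 0.41 × 2.45 × 50 = 50.23 mm
development: 0.82 × 2.53 × 40 = 82.98 mm
mid-season: 1.08 × 4.54 × 45 = 220.64 mm
late-season: 0.48 × 2.81 × 20 = 26.98 mm
Seasonal total = 380.83 mm

381 mm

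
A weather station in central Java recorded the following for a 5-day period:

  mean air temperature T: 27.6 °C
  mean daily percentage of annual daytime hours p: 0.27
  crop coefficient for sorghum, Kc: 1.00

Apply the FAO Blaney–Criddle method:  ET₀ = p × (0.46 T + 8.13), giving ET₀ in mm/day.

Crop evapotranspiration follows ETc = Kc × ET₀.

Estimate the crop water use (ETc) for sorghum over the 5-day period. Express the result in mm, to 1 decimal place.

28.1 mm

ET₀ = 0.27 × (0.46 × 27.6 + 8.13) = 0.27 × 20.826 = 5.6230 mm/d
ETc = Kc × ET₀ = 1.00 × 5.6230 = 5.6230 mm/d
Over 5 days: 5.6230 × 5 = 28.115 mm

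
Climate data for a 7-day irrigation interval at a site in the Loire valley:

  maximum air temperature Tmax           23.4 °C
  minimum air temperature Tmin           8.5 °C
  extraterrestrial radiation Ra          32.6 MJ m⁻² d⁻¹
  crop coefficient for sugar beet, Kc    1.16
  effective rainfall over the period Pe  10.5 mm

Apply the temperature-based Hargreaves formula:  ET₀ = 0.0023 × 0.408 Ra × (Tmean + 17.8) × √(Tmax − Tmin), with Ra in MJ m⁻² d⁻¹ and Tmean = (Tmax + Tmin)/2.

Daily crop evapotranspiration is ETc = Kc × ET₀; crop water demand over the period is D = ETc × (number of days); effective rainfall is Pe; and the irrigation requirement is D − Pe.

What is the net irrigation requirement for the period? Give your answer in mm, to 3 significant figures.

21.9 mm

Tmean = (23.4 + 8.5)/2 = 15.95 °C
0.408 Ra = 0.408 × 32.6 = 13.3008 mm/d equivalent
ET₀ = 0.0023 × 13.3008 × (15.95 + 17.8) × √14.9 = 0.0023 × 13.3008 × 33.75 × 3.8601 = 3.9855 mm/d
ETc = Kc × ET₀ = 1.16 × 3.9855 = 4.6232 mm/d
Crop demand D = ETc × 7 d = 4.6232 × 7 = 32.362 mm
D − Pe = 32.362 − 10.5 = 21.862 mm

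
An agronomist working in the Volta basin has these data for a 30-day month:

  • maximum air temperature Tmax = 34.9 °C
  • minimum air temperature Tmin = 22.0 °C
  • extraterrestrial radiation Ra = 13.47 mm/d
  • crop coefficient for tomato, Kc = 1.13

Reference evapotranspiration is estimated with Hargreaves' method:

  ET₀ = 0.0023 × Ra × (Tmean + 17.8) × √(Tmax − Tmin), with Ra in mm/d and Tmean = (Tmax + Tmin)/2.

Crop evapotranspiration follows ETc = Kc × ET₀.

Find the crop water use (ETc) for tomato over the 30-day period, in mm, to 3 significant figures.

Tmean = (34.9 + 22.0)/2 = 28.45 °C
ET₀ = 0.0023 × 13.47 × (28.45 + 17.8) × √12.9 = 0.0023 × 13.47 × 46.25 × 3.5917 = 5.1464 mm/d
ETc = Kc × ET₀ = 1.13 × 5.1464 = 5.8154 mm/d
Over 30 days: 5.8154 × 30 = 174.462 mm

174 mm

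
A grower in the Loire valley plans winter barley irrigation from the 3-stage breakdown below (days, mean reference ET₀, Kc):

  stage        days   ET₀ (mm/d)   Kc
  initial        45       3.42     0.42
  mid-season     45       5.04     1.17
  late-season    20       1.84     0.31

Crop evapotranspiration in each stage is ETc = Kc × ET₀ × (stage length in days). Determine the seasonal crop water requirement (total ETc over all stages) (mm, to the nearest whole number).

initial: 0.42 × 3.42 × 45 = 64.64 mm
mid-season: 1.17 × 5.04 × 45 = 265.36 mm
late-season: 0.31 × 1.84 × 20 = 11.41 mm
Seasonal total = 341.41 mm

341 mm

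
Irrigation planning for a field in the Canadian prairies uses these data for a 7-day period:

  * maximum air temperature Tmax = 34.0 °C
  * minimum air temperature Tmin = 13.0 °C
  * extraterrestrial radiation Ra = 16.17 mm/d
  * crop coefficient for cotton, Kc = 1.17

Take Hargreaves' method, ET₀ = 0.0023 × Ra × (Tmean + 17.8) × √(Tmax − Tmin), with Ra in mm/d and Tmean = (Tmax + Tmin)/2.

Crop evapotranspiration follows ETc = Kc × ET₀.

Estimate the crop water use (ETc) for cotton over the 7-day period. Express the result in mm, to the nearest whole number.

58 mm

Tmean = (34.0 + 13.0)/2 = 23.50 °C
ET₀ = 0.0023 × 16.17 × (23.50 + 17.8) × √21.0 = 0.0023 × 16.17 × 41.30 × 4.5826 = 7.0388 mm/d
ETc = Kc × ET₀ = 1.17 × 7.0388 = 8.2354 mm/d
Over 7 days: 8.2354 × 7 = 57.648 mm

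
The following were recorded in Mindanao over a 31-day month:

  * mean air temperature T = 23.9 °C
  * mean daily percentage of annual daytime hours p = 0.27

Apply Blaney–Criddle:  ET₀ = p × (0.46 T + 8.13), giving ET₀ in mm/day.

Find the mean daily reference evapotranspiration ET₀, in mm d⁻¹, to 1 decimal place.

ET₀ = 0.27 × (0.46 × 23.9 + 8.13) = 0.27 × 19.124 = 5.1635 mm/d

5.2 mm d⁻¹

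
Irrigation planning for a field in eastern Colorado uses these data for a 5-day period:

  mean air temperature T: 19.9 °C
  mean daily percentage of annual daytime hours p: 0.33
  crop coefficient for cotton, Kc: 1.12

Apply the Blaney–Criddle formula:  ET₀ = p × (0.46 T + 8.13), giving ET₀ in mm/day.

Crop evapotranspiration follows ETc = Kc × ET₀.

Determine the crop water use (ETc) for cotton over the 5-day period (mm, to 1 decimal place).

31.9 mm

ET₀ = 0.33 × (0.46 × 19.9 + 8.13) = 0.33 × 17.284 = 5.7037 mm/d
ETc = Kc × ET₀ = 1.12 × 5.7037 = 6.3881 mm/d
Over 5 days: 6.3881 × 5 = 31.941 mm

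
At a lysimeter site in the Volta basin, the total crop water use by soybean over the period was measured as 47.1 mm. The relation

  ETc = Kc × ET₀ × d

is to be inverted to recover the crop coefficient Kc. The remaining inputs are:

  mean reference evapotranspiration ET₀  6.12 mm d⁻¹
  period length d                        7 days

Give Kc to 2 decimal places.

ETc = Kc × ET₀ × d  ⇒  Kc = ETc / (ET₀ × d)
Kc = 47.1 / (6.12 × 7) = 47.1 / 42.84 = 1.0994

1.10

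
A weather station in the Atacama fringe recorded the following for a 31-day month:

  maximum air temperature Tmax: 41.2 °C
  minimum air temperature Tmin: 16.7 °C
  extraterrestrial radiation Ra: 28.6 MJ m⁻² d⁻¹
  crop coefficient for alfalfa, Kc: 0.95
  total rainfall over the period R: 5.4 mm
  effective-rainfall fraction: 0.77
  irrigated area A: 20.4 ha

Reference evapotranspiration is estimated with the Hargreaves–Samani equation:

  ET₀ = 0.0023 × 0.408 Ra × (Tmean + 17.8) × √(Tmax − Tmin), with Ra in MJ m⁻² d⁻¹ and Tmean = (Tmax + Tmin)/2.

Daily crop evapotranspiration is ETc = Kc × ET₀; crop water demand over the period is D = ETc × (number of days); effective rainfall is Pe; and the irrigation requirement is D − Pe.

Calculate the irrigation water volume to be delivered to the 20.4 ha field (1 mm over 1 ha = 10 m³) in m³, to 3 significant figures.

36500 m³

Tmean = (41.2 + 16.7)/2 = 28.95 °C
0.408 Ra = 0.408 × 28.6 = 11.6688 mm/d equivalent
ET₀ = 0.0023 × 11.6688 × (28.95 + 17.8) × √24.5 = 0.0023 × 11.6688 × 46.75 × 4.9497 = 6.2103 mm/d
ETc = Kc × ET₀ = 0.95 × 6.2103 = 5.8998 mm/d
Crop demand D = ETc × 31 d = 5.8998 × 31 = 182.894 mm
Pe = 0.77 × 5.4 = 4.158 mm
D − Pe = 182.894 − 4.158 = 178.736 mm
Volume = 178.736 mm × 20.4 ha × 10 = 36462.1 m³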